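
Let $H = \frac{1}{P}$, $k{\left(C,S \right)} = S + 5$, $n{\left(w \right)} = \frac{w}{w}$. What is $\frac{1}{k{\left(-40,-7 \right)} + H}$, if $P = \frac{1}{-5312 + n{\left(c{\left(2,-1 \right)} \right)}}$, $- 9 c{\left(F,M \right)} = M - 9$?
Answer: $- \frac{1}{5313} \approx -0.00018822$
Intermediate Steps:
$c{\left(F,M \right)} = 1 - \frac{M}{9}$ ($c{\left(F,M \right)} = - \frac{M - 9}{9} = - \frac{-9 + M}{9} = 1 - \frac{M}{9}$)
$n{\left(w \right)} = 1$
$P = - \frac{1}{5311}$ ($P = \frac{1}{-5312 + 1} = \frac{1}{-5311} = - \frac{1}{5311} \approx -0.00018829$)
$k{\left(C,S \right)} = 5 + S$
$H = -5311$ ($H = \frac{1}{- \frac{1}{5311}} = -5311$)
$\frac{1}{k{\left(-40,-7 \right)} + H} = \frac{1}{\left(5 - 7\right) - 5311} = \frac{1}{-2 - 5311} = \frac{1}{-5313} = - \frac{1}{5313}$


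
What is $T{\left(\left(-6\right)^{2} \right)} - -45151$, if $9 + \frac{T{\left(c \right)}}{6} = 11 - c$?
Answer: $44947$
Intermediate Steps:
$T{\left(c \right)} = 12 - 6 c$ ($T{\left(c \right)} = -54 + 6 \left(11 - c\right) = -54 - \left(-66 + 6 c\right) = 12 - 6 c$)
$T{\left(\left(-6\right)^{2} \right)} - -45151 = \left(12 - 6 \left(-6\right)^{2}\right) - -45151 = \left(12 - 216\right) + 45151 = -204 + 45151 = 44947$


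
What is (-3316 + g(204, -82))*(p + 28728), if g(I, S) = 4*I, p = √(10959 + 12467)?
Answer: -71820000 - 2500*√23426 ≈ -7.2203e+7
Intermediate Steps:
p = √23426 ≈ 153.06
(-3316 + g(204, -82))*(p + 28728) = (-3316 + 4*204)*(√23426 + 28728) = (-3316 + 816)*(28728 + √23426) = -2500*(28728 + √23426) = -71820000 - 2500*√23426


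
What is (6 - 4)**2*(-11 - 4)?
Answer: -60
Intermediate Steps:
(6 - 4)**2*(-11 - 4) = 2**2*(-15) = 4*(-15) = -60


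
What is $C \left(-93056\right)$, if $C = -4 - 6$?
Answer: $930560$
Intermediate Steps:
$C = -10$
$C \left(-93056\right) = \left(-10\right) \left(-93056\right) = 930560$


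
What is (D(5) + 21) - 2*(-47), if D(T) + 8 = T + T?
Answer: 117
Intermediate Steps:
D(T) = -8 + 2*T (D(T) = -8 + (T + T) = -8 + 2*T)
(D(5) + 21) - 2*(-47) = ((-8 + 2*5) + 21) - 2*(-47) = ((-8 + 10) + 21) + 94 = (2 + 21) + 94 = 23 + 94 = 117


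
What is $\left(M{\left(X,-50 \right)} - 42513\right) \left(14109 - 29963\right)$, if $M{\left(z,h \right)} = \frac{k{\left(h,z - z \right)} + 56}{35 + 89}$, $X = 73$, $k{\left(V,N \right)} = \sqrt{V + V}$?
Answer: $\frac{20893812206}{31} - \frac{39635 i}{31} \approx 6.7399 \cdot 10^{8} - 1278.5 i$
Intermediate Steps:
$k{\left(V,N \right)} = \sqrt{2} \sqrt{V}$ ($k{\left(V,N \right)} = \sqrt{2 V} = \sqrt{2} \sqrt{V}$)
$M{\left(z,h \right)} = \frac{14}{31} + \frac{\sqrt{2} \sqrt{h}}{124}$ ($M{\left(z,h \right)} = \frac{\sqrt{2} \sqrt{h} + 56}{35 + 89} = \frac{56 + \sqrt{2} \sqrt{h}}{124} = \left(56 + \sqrt{2} \sqrt{h}\right) \frac{1}{124} = \frac{14}{31} + \frac{\sqrt{2} \sqrt{h}}{124}$)
$\left(M{\left(X,-50 \right)} - 42513\right) \left(14109 - 29963\right) = \left(\left(\frac{14}{31} + \frac{\sqrt{2} \sqrt{-50}}{124}\right) - 42513\right) \left(14109 - 29963\right) = \left(\left(\frac{14}{31} + \frac{\sqrt{2} \cdot 5 i \sqrt{2}}{124}\right) - 42513\right) \left(-15854\right) = \left(\left(\frac{14}{31} + \frac{5 i}{62}\right) - 42513\right) \left(-15854\right) = \left(- \frac{1317889}{31} + \frac{5 i}{62}\right) \left(-15854\right) = \frac{20893812206}{31} - \frac{39635 i}{31}$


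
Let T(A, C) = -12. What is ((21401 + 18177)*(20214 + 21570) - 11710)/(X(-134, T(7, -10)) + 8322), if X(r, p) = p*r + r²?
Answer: 826857721/13943 ≈ 59303.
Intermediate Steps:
X(r, p) = r² + p*r
((21401 + 18177)*(20214 + 21570) - 11710)/(X(-134, T(7, -10)) + 8322) = ((21401 + 18177)*(20214 + 21570) - 11710)/(-134*(-12 - 134) + 8322) = (39578*41784 - 11710)/(-134*(-146) + 8322) = (1653727152 - 11710)/(19564 + 8322) = 1653715442/27886 = 1653715442*(1/27886) = 826857721/13943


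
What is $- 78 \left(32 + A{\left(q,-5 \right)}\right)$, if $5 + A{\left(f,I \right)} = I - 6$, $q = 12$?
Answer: $-1248$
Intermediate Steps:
$A{\left(f,I \right)} = -11 + I$ ($A{\left(f,I \right)} = -5 + \left(I - 6\right) = -5 + \left(-6 + I\right) = -11 + I$)
$- 78 \left(32 + A{\left(q,-5 \right)}\right) = - 78 \left(32 - 16\right) = \left(-78\right) 16 = -1248$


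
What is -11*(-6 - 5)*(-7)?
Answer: -847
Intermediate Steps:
-11*(-6 - 5)*(-7) = -(-121)*(-7) = -11*77 = -847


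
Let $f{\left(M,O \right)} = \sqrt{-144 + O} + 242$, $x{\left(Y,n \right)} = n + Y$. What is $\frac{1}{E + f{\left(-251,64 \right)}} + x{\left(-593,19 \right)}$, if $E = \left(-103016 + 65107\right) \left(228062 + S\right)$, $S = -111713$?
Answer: $- \frac{11166621902015380968493}{19454045125454652081} - \frac{4 i \sqrt{5}}{19454045125454652081} \approx -574.0 - 4.5976 \cdot 10^{-19} i$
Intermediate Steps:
$x{\left(Y,n \right)} = Y + n$
$f{\left(M,O \right)} = 242 + \sqrt{-144 + O}$
$E = -4410674241$ ($E = \left(-103016 + 65107\right) \left(228062 - 111713\right) = \left(-37909\right) 116349 = -4410674241$)
$\frac{1}{E + f{\left(-251,64 \right)}} + x{\left(-593,19 \right)} = \frac{1}{-4410674241 + \left(242 + \sqrt{-144 + 64}\right)} + \left(-593 + 19\right) = \frac{1}{-4410674241 + \left(242 + \sqrt{-80}\right)} - 574 = \frac{1}{-4410674241 + \left(242 + 4 i \sqrt{5}\right)} - 574 = \frac{1}{-4410673999 + 4 i \sqrt{5}} - 574 = -574 + \frac{1}{-4410673999 + 4 i \sqrt{5}}$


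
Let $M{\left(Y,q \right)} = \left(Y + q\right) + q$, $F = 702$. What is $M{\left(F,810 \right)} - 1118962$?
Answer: $-1116640$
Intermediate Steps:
$M{\left(Y,q \right)} = Y + 2 q$
$M{\left(F,810 \right)} - 1118962 = \left(702 + 2 \cdot 810\right) - 1118962 = \left(702 + 1620\right) - 1118962 = 2322 - 1118962 = -1116640$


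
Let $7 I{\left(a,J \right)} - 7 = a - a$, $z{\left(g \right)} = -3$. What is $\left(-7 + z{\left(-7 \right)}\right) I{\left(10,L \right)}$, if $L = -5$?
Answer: $-10$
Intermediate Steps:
$I{\left(a,J \right)} = 1$ ($I{\left(a,J \right)} = 1 + \frac{a - a}{7} = 1 + \frac{1}{7} \cdot 0 = 1 + 0 = 1$)
$\left(-7 + z{\left(-7 \right)}\right) I{\left(10,L \right)} = \left(-7 - 3\right) 1 = \left(-10\right) 1 = -10$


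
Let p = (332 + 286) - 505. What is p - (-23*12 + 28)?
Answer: 361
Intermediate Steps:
p = 113 (p = 618 - 505 = 113)
p - (-23*12 + 28) = 113 - (-23*12 + 28) = 113 - (-276 + 28) = 113 - 1*(-248) = 113 + 248 = 361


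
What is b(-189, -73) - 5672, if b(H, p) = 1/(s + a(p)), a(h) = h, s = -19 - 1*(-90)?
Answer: -11345/2 ≈ -5672.5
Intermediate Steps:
s = 71 (s = -19 + 90 = 71)
b(H, p) = 1/(71 + p)
b(-189, -73) - 5672 = 1/(71 - 73) - 5672 = 1/(-2) - 5672 = -½ - 5672 = -11345/2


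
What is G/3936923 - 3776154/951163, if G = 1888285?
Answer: -13070360708687/3744655491449 ≈ -3.4904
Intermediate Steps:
G/3936923 - 3776154/951163 = 1888285/3936923 - 3776154/951163 = -13070360708687/3744655491449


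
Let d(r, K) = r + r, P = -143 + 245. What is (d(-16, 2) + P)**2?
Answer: 4900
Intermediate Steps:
P = 102
d(r, K) = 2*r
(d(-16, 2) + P)**2 = (2*(-16) + 102)**2 = (-32 + 102)**2 = 70**2 = 4900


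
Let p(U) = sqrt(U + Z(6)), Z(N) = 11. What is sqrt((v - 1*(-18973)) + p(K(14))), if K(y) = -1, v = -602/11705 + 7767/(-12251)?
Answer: sqrt(390127201906180386990 + 20562973498182025*sqrt(10))/143397955 ≈ 137.75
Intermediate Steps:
v = -98287837/143397955 (v = -602*1/11705 + 7767*(-1/12251) = -602/11705 - 7767/12251 = -98287837/143397955 ≈ -0.68542)
p(U) = sqrt(11 + U) (p(U) = sqrt(U + 11) = sqrt(11 + U))
sqrt((v - 1*(-18973)) + p(K(14))) = sqrt((-98287837/143397955 - 1*(-18973)) + sqrt(11 - 1)) = sqrt((-98287837/143397955 + 18973) + sqrt(10)) = sqrt(2720591112378/143397955 + sqrt(10))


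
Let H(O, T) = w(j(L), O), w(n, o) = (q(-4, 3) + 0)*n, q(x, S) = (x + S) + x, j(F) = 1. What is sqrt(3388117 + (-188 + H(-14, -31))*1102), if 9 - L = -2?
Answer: sqrt(3175431) ≈ 1782.0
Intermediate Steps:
L = 11 (L = 9 - 1*(-2) = 9 + 2 = 11)
q(x, S) = S + 2*x (q(x, S) = (S + x) + x = S + 2*x)
w(n, o) = -5*n (w(n, o) = ((3 + 2*(-4)) + 0)*n = ((3 - 8) + 0)*n = (-5 + 0)*n = -5*n)
H(O, T) = -5 (H(O, T) = -5*1 = -5)
sqrt(3388117 + (-188 + H(-14, -31))*1102) = sqrt(3388117 + (-188 - 5)*1102) = sqrt(3388117 - 193*1102) = sqrt(3388117 - 212686) = sqrt(3175431)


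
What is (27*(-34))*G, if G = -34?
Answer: 31212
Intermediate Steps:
(27*(-34))*G = (27*(-34))*(-34) = -918*(-34) = 31212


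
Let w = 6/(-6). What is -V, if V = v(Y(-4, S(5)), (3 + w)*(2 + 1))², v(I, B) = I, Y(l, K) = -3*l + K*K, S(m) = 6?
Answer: -2304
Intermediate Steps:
w = -1 (w = 6*(-⅙) = -1)
Y(l, K) = K² - 3*l (Y(l, K) = -3*l + K² = K² - 3*l)
V = 2304 (V = (6² - 3*(-4))² = (36 + 12)² = 48² = 2304)
-V = -1*2304 = -2304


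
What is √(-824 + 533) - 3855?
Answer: -3855 + I*√291 ≈ -3855.0 + 17.059*I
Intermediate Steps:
√(-824 + 533) - 3855 = √(-291) - 3855 = I*√291 - 3855 = -3855 + I*√291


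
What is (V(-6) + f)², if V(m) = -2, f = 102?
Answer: 10000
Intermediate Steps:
(V(-6) + f)² = (-2 + 102)² = 100² = 10000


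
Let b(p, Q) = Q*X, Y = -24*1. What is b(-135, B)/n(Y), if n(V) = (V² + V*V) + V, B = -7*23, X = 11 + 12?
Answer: -3703/1128 ≈ -3.2828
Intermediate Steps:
X = 23
B = -161
Y = -24
n(V) = V + 2*V² (n(V) = (V² + V²) + V = 2*V² + V = V + 2*V²)
b(p, Q) = 23*Q (b(p, Q) = Q*23 = 23*Q)
b(-135, B)/n(Y) = (23*(-161))/((-24*(1 + 2*(-24)))) = -3703*(-1/(24*(1 - 48))) = -3703/((-24*(-47))) = -3703/1128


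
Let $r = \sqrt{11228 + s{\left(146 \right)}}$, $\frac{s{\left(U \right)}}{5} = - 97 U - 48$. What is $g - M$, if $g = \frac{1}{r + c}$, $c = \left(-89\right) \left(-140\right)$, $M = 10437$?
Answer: $\frac{- 10437 \sqrt{59822} + 130045019 i}{\sqrt{59822} - 12460 i} \approx -10437.0 - 1.4305 \cdot 10^{-6} i$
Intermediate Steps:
$c = 12460$
$s{\left(U \right)} = -240 - 485 U$ ($s{\left(U \right)} = 5 \left(- 97 U - 48\right) = 5 \left(-48 - 97 U\right) = -240 - 485 U$)
$r = i \sqrt{59822}$ ($r = \sqrt{11228 - 71050} = \sqrt{-59822} = i \sqrt{59822} \approx 244.59 i$)
$g = \frac{1}{12460 + i \sqrt{59822}}$ ($g = \frac{1}{i \sqrt{59822} + 12460} = \frac{1}{12460 + i \sqrt{59822}} \approx 8.0226 \cdot 10^{-5} - 1.575 \cdot 10^{-6} i$)
$g - M = \left(\frac{890}{11093673} - \frac{i \sqrt{59822}}{155311422}\right) - 10437 = - \frac{115784664211}{11093673} - \frac{i \sqrt{59822}}{155311422}$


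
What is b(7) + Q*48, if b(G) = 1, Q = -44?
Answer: -2111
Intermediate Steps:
b(7) + Q*48 = 1 - 44*48 = 1 - 2112 = -2111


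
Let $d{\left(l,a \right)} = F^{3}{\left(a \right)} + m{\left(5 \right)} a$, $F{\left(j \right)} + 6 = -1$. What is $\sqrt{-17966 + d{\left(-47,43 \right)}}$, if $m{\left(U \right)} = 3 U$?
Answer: $16 i \sqrt{69} \approx 132.91 i$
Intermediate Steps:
$F{\left(j \right)} = -7$ ($F{\left(j \right)} = -6 - 1 = -7$)
$d{\left(l,a \right)} = -343 + 15 a$ ($d{\left(l,a \right)} = \left(-7\right)^{3} + 3 \cdot 5 a = -343 + 15 a$)
$\sqrt{-17966 + d{\left(-47,43 \right)}} = \sqrt{-17966 + \left(-343 + 15 \cdot 43\right)} = \sqrt{-17966 + \left(-343 + 645\right)} = \sqrt{-17966 + 302} = \sqrt{-17664} = 16 i \sqrt{69}$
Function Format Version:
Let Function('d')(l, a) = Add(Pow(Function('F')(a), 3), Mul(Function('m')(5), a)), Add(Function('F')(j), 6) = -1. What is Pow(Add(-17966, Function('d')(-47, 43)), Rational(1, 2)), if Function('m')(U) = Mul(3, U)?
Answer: Mul(16, I, Pow(69, Rational(1, 2))) ≈ Mul(132.91, I)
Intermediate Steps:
Function('F')(j) = -7 (Function('F')(j) = Add(-6, -1) = -7)
Function('d')(l, a) = Add(-343, Mul(15, a)) (Function('d')(l, a) = Add(Pow(-7, 3), Mul(Mul(3, 5), a)) = Add(-343, Mul(15, a)))
Pow(Add(-17966, Function('d')(-47, 43)), Rational(1, 2)) = Pow(Add(-17966, Add(-343, Mul(15, 43))), Rational(1, 2)) = Pow(Add(-17966, Add(-343, 645)), Rational(1, 2)) = Pow(Add(-17966, 302), Rational(1, 2)) = Pow(-17664, Rational(1, 2)) = Mul(16, I, Pow(69, Rational(1, 2)))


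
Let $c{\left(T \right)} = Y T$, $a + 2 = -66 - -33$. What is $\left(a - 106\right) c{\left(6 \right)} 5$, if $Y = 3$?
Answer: $-12690$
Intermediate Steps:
$a = -35$ ($a = -2 - 33 = -35$)
$c{\left(T \right)} = 3 T$
$\left(a - 106\right) c{\left(6 \right)} 5 = \left(-35 - 106\right) 3 \cdot 6 \cdot 5 = - 141 \cdot 18 \cdot 5 = \left(-141\right) 90 = -12690$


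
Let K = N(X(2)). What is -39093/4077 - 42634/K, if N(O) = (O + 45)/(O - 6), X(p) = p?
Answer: 231145967/63873 ≈ 3618.8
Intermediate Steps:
N(O) = (45 + O)/(-6 + O)
K = -47/4 (K = (45 + 2)/(-6 + 2) = 47/(-4) = -¼*47 = -47/4 ≈ -11.750)
-39093/4077 - 42634/K = -39093/4077 - 42634/(-47/4) = -39093*1/4077 - 42634*(-4/47) = -13031/1359 + 170536/47 = 231145967/63873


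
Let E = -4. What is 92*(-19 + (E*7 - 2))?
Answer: -4508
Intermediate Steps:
92*(-19 + (E*7 - 2)) = 92*(-19 + (-4*7 - 2)) = 92*(-19 + (-28 - 2)) = 92*(-19 - 30) = 92*(-49) = -4508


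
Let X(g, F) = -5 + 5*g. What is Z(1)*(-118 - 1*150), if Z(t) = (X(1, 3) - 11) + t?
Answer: 2680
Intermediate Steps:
Z(t) = -11 + t (Z(t) = ((-5 + 5*1) - 11) + t = ((-5 + 5) - 11) + t = (0 - 11) + t = -11 + t)
Z(1)*(-118 - 1*150) = (-11 + 1)*(-118 - 1*150) = -10*(-118 - 150) = -10*(-268) = 2680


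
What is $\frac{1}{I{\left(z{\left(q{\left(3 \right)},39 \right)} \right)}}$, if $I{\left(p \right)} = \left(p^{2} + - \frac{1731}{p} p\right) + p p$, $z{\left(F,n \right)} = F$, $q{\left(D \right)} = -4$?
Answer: $- \frac{1}{1699} \approx -0.00058858$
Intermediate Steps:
$I{\left(p \right)} = -1731 + 2 p^{2}$ ($I{\left(p \right)} = \left(p^{2} - 1731\right) + p^{2} = \left(-1731 + p^{2}\right) + p^{2} = -1731 + 2 p^{2}$)
$\frac{1}{I{\left(z{\left(q{\left(3 \right)},39 \right)} \right)}} = \frac{1}{-1731 + 2 \left(-4\right)^{2}} = \frac{1}{-1731 + 2 \cdot 16} = \frac{1}{-1731 + 32} = \frac{1}{-1699} = - \frac{1}{1699}$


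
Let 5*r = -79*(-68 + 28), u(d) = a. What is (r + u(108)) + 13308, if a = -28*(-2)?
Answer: 13996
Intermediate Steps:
a = 56
u(d) = 56
r = 632 (r = (-79*(-68 + 28))/5 = (-79*(-40))/5 = (⅕)*3160 = 632)
(r + u(108)) + 13308 = (632 + 56) + 13308 = 688 + 13308 = 13996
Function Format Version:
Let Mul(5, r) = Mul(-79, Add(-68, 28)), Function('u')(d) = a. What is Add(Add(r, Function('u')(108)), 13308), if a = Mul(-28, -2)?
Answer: 13996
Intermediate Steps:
a = 56
Function('u')(d) = 56
r = 632 (r = Mul(Rational(1, 5), Mul(-79, Add(-68, 28))) = Mul(Rational(1, 5), Mul(-79, -40)) = Mul(Rational(1, 5), 3160) = 632)
Add(Add(r, Function('u')(108)), 13308) = Add(Add(632, 56), 13308) = Add(688, 13308) = 13996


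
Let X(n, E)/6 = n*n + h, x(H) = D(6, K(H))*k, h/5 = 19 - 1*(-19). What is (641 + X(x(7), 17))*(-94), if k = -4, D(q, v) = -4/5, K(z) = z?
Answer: -4329734/25 ≈ -1.7319e+5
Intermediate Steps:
D(q, v) = -⅘ (D(q, v) = -4*⅕ = -⅘)
h = 190 (h = 5*(19 - 1*(-19)) = 5*(19 + 19) = 5*38 = 190)
x(H) = 16/5 (x(H) = -⅘*(-4) = 16/5)
X(n, E) = 1140 + 6*n² (X(n, E) = 6*(n*n + 190) = 6*(n² + 190) = 6*(190 + n²) = 1140 + 6*n²)
(641 + X(x(7), 17))*(-94) = (641 + (1140 + 6*(16/5)²))*(-94) = (641 + (1140 + 6*(256/25)))*(-94) = (641 + (1140 + 1536/25))*(-94) = (641 + 30036/25)*(-94) = (46061/25)*(-94) = -4329734/25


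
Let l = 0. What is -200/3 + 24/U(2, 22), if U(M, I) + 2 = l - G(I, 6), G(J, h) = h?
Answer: -209/3 ≈ -69.667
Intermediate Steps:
U(M, I) = -8 (U(M, I) = -2 + (0 - 1*6) = -2 + (0 - 6) = -2 - 6 = -8)
-200/3 + 24/U(2, 22) = -200/3 + 24/(-8) = -200*⅓ + 24*(-⅛) = -200/3 - 3 = -209/3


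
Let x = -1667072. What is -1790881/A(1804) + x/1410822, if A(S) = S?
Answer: -1264810856035/1272561444 ≈ -993.91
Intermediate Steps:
-1790881/A(1804) + x/1410822 = -1790881/1804 - 1667072/1410822 = -1790881*1/1804 - 1667072*1/1410822 = -1790881/1804 - 833536/705411 = -1264810856035/1272561444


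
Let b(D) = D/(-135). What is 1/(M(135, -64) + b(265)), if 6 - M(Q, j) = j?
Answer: 27/1837 ≈ 0.014698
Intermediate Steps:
M(Q, j) = 6 - j
b(D) = -D/135 (b(D) = D*(-1/135) = -D/135)
1/(M(135, -64) + b(265)) = 1/((6 - 1*(-64)) - 1/135*265) = 1/((6 + 64) - 53/27) = 1/(70 - 53/27) = 1/(1837/27) = 27/1837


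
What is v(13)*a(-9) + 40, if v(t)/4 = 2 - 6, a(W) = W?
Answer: 184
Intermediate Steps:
v(t) = -16 (v(t) = 4*(2 - 6) = 4*(-4) = -16)
v(13)*a(-9) + 40 = -16*(-9) + 40 = 144 + 40 = 184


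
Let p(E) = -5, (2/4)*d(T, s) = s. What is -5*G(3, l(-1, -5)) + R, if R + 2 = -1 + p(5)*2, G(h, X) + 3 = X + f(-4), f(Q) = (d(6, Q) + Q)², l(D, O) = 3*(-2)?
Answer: -688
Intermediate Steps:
l(D, O) = -6
d(T, s) = 2*s
f(Q) = 9*Q² (f(Q) = (2*Q + Q)² = (3*Q)² = 9*Q²)
G(h, X) = 141 + X (G(h, X) = -3 + (X + 9*(-4)²) = -3 + (X + 9*16) = -3 + (X + 144) = -3 + (144 + X) = 141 + X)
R = -13 (R = -2 + (-1 - 5*2) = -2 + (-1 - 10) = -2 - 11 = -13)
-5*G(3, l(-1, -5)) + R = -5*(141 - 6) - 13 = -5*135 - 13 = -675 - 13 = -688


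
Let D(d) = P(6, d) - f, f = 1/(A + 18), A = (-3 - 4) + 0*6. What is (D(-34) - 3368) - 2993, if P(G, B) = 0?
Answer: -69972/11 ≈ -6361.1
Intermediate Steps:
A = -7 (A = -7 + 0 = -7)
f = 1/11 (f = 1/(-7 + 18) = 1/11 ≈ 0.090909)
D(d) = -1/11 (D(d) = 0 - 1*1/11 = 0 - 1/11 = -1/11)
(D(-34) - 3368) - 2993 = (-1/11 - 3368) - 2993 = -37049/11 - 2993 = -69972/11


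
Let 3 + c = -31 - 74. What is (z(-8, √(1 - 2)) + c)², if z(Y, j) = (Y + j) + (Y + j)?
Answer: 15372 - 496*I ≈ 15372.0 - 496.0*I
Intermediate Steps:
z(Y, j) = 2*Y + 2*j
c = -108 (c = -3 + (-31 - 74) = -3 - 105 = -108)
(z(-8, √(1 - 2)) + c)² = ((2*(-8) + 2*√(1 - 2)) - 108)² = ((-16 + 2*√(-1)) - 108)² = ((-16 + 2*I) - 108)² = (-124 + 2*I)²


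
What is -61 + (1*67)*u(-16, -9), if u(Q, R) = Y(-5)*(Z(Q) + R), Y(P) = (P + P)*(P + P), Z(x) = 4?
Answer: -33561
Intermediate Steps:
Y(P) = 4*P**2 (Y(P) = (2*P)*(2*P) = 4*P**2)
u(Q, R) = 400 + 100*R (u(Q, R) = (4*(-5)**2)*(4 + R) = (4*25)*(4 + R) = 100*(4 + R) = 400 + 100*R)
-61 + (1*67)*u(-16, -9) = -61 + (1*67)*(400 + 100*(-9)) = -61 + 67*(400 - 900) = -61 + 67*(-500) = -61 - 33500 = -33561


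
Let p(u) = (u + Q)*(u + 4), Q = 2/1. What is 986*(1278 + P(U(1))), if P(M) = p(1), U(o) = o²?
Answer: 1274898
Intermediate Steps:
Q = 2 (Q = 2*1 = 2)
p(u) = (2 + u)*(4 + u) (p(u) = (u + 2)*(u + 4) = (2 + u)*(4 + u))
P(M) = 15 (P(M) = 8 + 1² + 6*1 = 8 + 1 + 6 = 15)
986*(1278 + P(U(1))) = 986*(1278 + 15) = 986*1293 = 1274898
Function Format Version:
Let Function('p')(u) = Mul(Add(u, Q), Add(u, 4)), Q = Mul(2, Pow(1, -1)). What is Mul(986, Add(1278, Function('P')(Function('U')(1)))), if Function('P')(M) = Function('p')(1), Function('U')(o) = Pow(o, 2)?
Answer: 1274898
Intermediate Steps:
Q = 2 (Q = Mul(2, 1) = 2)
Function('p')(u) = Mul(Add(2, u), Add(4, u)) (Function('p')(u) = Mul(Add(u, 2), Add(u, 4)) = Mul(Add(2, u), Add(4, u)))
Function('P')(M) = 15 (Function('P')(M) = Add(8, Pow(1, 2), Mul(6, 1)) = Add(8, 1, 6) = 15)
Mul(986, Add(1278, Function('P')(Function('U')(1)))) = Mul(986, Add(1278, 15)) = Mul(986, 1293) = 1274898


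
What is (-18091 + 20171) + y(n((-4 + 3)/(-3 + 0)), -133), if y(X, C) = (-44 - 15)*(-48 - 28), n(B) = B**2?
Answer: 6564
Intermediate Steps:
y(X, C) = 4484 (y(X, C) = -59*(-76) = 4484)
(-18091 + 20171) + y(n((-4 + 3)/(-3 + 0)), -133) = (-18091 + 20171) + 4484 = 2080 + 4484 = 6564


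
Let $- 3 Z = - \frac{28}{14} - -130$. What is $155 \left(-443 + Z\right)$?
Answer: $- \frac{225835}{3} \approx -75278.0$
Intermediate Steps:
$Z = - \frac{128}{3}$ ($Z = - \frac{- \frac{28}{14} - -130}{3} = - \frac{\left(-28\right) \frac{1}{14} + 130}{3} = - \frac{-2 + 130}{3} = \left(- \frac{1}{3}\right) 128 = - \frac{128}{3} \approx -42.667$)
$155 \left(-443 + Z\right) = 155 \left(-443 - \frac{128}{3}\right) = 155 \left(- \frac{1457}{3}\right) = - \frac{225835}{3}$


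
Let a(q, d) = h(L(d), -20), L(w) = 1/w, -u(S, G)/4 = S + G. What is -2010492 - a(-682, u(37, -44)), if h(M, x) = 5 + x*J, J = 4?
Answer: -2010417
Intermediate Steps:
u(S, G) = -4*G - 4*S (u(S, G) = -4*(S + G) = -4*(G + S) = -4*G - 4*S)
h(M, x) = 5 + 4*x (h(M, x) = 5 + x*4 = 5 + 4*x)
a(q, d) = -75 (a(q, d) = 5 + 4*(-20) = 5 - 80 = -75)
-2010492 - a(-682, u(37, -44)) = -2010492 - 1*(-75) = -2010492 + 75 = -2010417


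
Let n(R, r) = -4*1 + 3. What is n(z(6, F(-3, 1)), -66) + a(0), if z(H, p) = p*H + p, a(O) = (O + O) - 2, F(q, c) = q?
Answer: -3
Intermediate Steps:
a(O) = -2 + 2*O (a(O) = 2*O - 2 = -2 + 2*O)
z(H, p) = p + H*p (z(H, p) = H*p + p = p + H*p)
n(R, r) = -1 (n(R, r) = -4 + 3 = -1)
n(z(6, F(-3, 1)), -66) + a(0) = -1 + (-2 + 2*0) = -1 + (-2 + 0) = -1 - 2 = -3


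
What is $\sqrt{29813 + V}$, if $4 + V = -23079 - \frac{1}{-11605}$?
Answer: $\frac{\sqrt{906369659855}}{11605} \approx 82.037$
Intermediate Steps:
$V = - \frac{267878214}{11605}$ ($V = -4 - \frac{267831794}{11605} = - \frac{267878214}{11605} \approx -23083.0$)
$\sqrt{29813 + V} = \sqrt{29813 - \frac{267878214}{11605}} = \sqrt{\frac{78101651}{11605}} = \frac{\sqrt{906369659855}}{11605}$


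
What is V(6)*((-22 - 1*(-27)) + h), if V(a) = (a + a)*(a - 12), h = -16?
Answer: 792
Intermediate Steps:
V(a) = 2*a*(-12 + a) (V(a) = (2*a)*(-12 + a) = 2*a*(-12 + a))
V(6)*((-22 - 1*(-27)) + h) = (2*6*(-12 + 6))*((-22 - 1*(-27)) - 16) = (2*6*(-6))*((-22 + 27) - 16) = -72*(5 - 16) = -72*(-11) = 792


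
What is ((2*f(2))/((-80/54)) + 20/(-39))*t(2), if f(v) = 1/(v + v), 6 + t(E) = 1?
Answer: 2653/624 ≈ 4.2516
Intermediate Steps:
t(E) = -5 (t(E) = -6 + 1 = -5)
f(v) = 1/(2*v)
((2*f(2))/((-80/54)) + 20/(-39))*t(2) = ((2*((½)/2))/((-80/54)) + 20/(-39))*(-5) = ((2*((½)*(½)))/((-80*1/54)) + 20*(-1/39))*(-5) = ((2*(¼))/(-40/27) - 20/39)*(-5) = ((½)*(-27/40) - 20/39)*(-5) = (-27/80 - 20/39)*(-5) = -2653/3120*(-5) = 2653/624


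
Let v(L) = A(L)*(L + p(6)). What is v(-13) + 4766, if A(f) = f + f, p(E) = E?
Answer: 4948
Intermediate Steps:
A(f) = 2*f
v(L) = 2*L*(6 + L) (v(L) = (2*L)*(L + 6) = (2*L)*(6 + L) = 2*L*(6 + L))
v(-13) + 4766 = 2*(-13)*(6 - 13) + 4766 = 2*(-13)*(-7) + 4766 = 182 + 4766 = 4948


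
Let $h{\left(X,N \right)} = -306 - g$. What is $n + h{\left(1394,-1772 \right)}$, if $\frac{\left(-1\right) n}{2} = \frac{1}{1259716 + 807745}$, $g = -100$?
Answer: $- \frac{425896968}{2067461} \approx -206.0$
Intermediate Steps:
$h{\left(X,N \right)} = -206$ ($h{\left(X,N \right)} = -306 - -100 = -306 + 100 = -206$)
$n = - \frac{2}{2067461}$ ($n = - \frac{2}{1259716 + 807745} = - \frac{2}{2067461} \approx -9.6737 \cdot 10^{-7}$)
$n + h{\left(1394,-1772 \right)} = - \frac{2}{2067461} - 206 = - \frac{425896968}{2067461}$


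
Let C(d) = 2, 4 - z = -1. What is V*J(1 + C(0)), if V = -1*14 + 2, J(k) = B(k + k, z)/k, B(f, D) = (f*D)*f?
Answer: -720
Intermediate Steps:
z = 5 (z = 4 - 1*(-1) = 4 + 1 = 5)
B(f, D) = D*f² (B(f, D) = (D*f)*f = D*f²)
J(k) = 20*k (J(k) = (5*(k + k)²)/k = (5*(2*k)²)/k = (5*(4*k²))/k = (20*k²)/k = 20*k)
V = -12 (V = -14 + 2 = -12)
V*J(1 + C(0)) = -240*(1 + 2) = -240*3 = -12*60 = -720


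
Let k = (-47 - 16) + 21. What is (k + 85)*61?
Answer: 2623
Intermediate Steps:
k = -42 (k = -63 + 21 = -42)
(k + 85)*61 = (-42 + 85)*61 = 43*61 = 2623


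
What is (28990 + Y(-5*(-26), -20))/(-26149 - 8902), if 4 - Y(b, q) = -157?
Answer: -29151/35051 ≈ -0.83167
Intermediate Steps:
Y(b, q) = 161 (Y(b, q) = 4 - 1*(-157) = 4 + 157 = 161)
(28990 + Y(-5*(-26), -20))/(-26149 - 8902) = (28990 + 161)/(-26149 - 8902) = 29151/(-35051) = 29151*(-1/35051) = -29151/35051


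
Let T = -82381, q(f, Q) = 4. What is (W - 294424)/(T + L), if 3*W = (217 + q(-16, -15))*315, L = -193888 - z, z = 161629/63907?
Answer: 17332792633/17655684612 ≈ 0.98171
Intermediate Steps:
z = 161629/63907 (z = 161629*(1/63907) = 161629/63907 ≈ 2.5291)
L = -12390962045/63907 (L = -193888 - 1*161629/63907 = -193888 - 161629/63907 = -12390962045/63907 ≈ -1.9389e+5)
W = 23205 (W = ((217 + 4)*315)/3 = (221*315)/3 = (⅓)*69615 = 23205)
(W - 294424)/(T + L) = (23205 - 294424)/(-82381 - 12390962045/63907) = -271219/(-17655684612/63907) = -271219*(-63907/17655684612) = 17332792633/17655684612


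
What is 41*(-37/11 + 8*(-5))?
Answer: -19557/11 ≈ -1777.9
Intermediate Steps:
41*(-37/11 + 8*(-5)) = 41*(-37*1/11 - 40) = 41*(-37/11 - 40) = 41*(-477/11) = -19557/11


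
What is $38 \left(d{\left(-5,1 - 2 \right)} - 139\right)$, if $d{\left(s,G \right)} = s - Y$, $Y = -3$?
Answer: $-5358$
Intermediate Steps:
$d{\left(s,G \right)} = 3 + s$ ($d{\left(s,G \right)} = s - -3 = s + 3 = 3 + s$)
$38 \left(d{\left(-5,1 - 2 \right)} - 139\right) = 38 \left(\left(3 - 5\right) - 139\right) = 38 \left(-2 - 139\right) = 38 \left(-141\right) = -5358$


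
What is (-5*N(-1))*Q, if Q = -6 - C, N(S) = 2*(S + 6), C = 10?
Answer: 800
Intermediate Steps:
N(S) = 12 + 2*S (N(S) = 2*(6 + S) = 12 + 2*S)
Q = -16 (Q = -6 - 1*10 = -6 - 10 = -16)
(-5*N(-1))*Q = -5*(12 + 2*(-1))*(-16) = -5*(12 - 2)*(-16) = -5*10*(-16) = -50*(-16) = 800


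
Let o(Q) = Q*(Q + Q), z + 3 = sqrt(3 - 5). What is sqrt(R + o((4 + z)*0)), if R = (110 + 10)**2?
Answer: 120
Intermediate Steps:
z = -3 + I*sqrt(2) (z = -3 + sqrt(3 - 5) = -3 + sqrt(-2) = -3 + I*sqrt(2) ≈ -3.0 + 1.4142*I)
R = 14400 (R = 120**2 = 14400)
o(Q) = 2*Q**2 (o(Q) = Q*(2*Q) = 2*Q**2)
sqrt(R + o((4 + z)*0)) = sqrt(14400 + 2*((4 + (-3 + I*sqrt(2)))*0)**2) = sqrt(14400 + 2*((1 + I*sqrt(2))*0)**2) = sqrt(14400 + 2*0**2) = sqrt(14400 + 2*0) = sqrt(14400 + 0) = sqrt(14400) = 120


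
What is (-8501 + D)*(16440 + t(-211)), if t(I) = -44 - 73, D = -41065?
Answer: -809065818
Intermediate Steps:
t(I) = -117
(-8501 + D)*(16440 + t(-211)) = (-8501 - 41065)*(16440 - 117) = -49566*16323 = -809065818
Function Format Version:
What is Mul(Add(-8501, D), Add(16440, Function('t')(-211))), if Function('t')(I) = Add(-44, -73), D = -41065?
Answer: -809065818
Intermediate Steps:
Function('t')(I) = -117
Mul(Add(-8501, D), Add(16440, Function('t')(-211))) = Mul(Add(-8501, -41065), Add(16440, -117)) = Mul(-49566, 16323) = -809065818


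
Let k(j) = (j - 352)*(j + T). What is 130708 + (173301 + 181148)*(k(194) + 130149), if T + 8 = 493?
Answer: 8105315991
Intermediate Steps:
T = 485 (T = -8 + 493 = 485)
k(j) = (-352 + j)*(485 + j) (k(j) = (j - 352)*(j + 485) = (-352 + j)*(485 + j))
130708 + (173301 + 181148)*(k(194) + 130149) = 130708 + (173301 + 181148)*((-170720 + 194² + 133*194) + 130149) = 130708 + 354449*((-170720 + 37636 + 25802) + 130149) = 130708 + 354449*(-107282 + 130149) = 130708 + 354449*22867 = 130708 + 8105185283 = 8105315991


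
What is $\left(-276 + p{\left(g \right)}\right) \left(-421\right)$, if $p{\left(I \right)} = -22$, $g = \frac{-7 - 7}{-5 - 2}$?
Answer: $125458$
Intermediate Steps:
$g = 2$ ($g = - \frac{14}{-7} = \left(-14\right) \left(- \frac{1}{7}\right) = 2$)
$\left(-276 + p{\left(g \right)}\right) \left(-421\right) = \left(-276 - 22\right) \left(-421\right) = \left(-298\right) \left(-421\right) = 125458$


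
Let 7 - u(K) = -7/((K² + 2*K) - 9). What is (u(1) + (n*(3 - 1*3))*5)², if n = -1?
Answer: 1225/36 ≈ 34.028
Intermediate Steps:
u(K) = 7 + 7/(-9 + K² + 2*K) (u(K) = 7 - (-7)/((K² + 2*K) - 9) = 7 - (-7)/(-9 + K² + 2*K) = 7 + 7/(-9 + K² + 2*K))
(u(1) + (n*(3 - 1*3))*5)² = (7*(-8 + 1² + 2*1)/(-9 + 1² + 2*1) - (3 - 1*3)*5)² = (7*(-8 + 1 + 2)/(-9 + 1 + 2) - (3 - 3)*5)² = (7*(-5)/(-6) - 1*0*5)² = (7*(-⅙)*(-5) + 0*5)² = (35/6 + 0)² = (35/6)² = 1225/36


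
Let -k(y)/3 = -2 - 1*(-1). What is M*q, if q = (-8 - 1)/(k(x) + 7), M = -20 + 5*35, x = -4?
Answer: -279/2 ≈ -139.50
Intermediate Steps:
k(y) = 3 (k(y) = -3*(-2 - 1*(-1)) = -3*(-2 + 1) = -3*(-1) = 3)
M = 155 (M = -20 + 175 = 155)
q = -9/10 (q = (-8 - 1)/(3 + 7) = -9/10 ≈ -0.90000)
M*q = 155*(-9/10) = -279/2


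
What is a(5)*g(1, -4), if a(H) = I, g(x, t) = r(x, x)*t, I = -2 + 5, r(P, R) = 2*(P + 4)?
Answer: -120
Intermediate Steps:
r(P, R) = 8 + 2*P (r(P, R) = 2*(4 + P) = 8 + 2*P)
I = 3
g(x, t) = t*(8 + 2*x) (g(x, t) = (8 + 2*x)*t = t*(8 + 2*x))
a(H) = 3
a(5)*g(1, -4) = 3*(2*(-4)*(4 + 1)) = 3*(2*(-4)*5) = 3*(-40) = -120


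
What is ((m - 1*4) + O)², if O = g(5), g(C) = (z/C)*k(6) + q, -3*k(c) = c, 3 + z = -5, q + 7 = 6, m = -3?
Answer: 576/25 ≈ 23.040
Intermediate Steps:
q = -1 (q = -7 + 6 = -1)
z = -8 (z = -3 - 5 = -8)
k(c) = -c/3
g(C) = -1 + 16/C (g(C) = (-8/C)*(-⅓*6) - 1 = -8/C*(-2) - 1 = 16/C - 1 = -1 + 16/C)
O = 11/5 (O = (16 - 1*5)/5 = (16 - 5)/5 = (⅕)*11 = 11/5 ≈ 2.2000)
((m - 1*4) + O)² = ((-3 - 1*4) + 11/5)² = ((-3 - 4) + 11/5)² = (-7 + 11/5)² = (-24/5)² = 576/25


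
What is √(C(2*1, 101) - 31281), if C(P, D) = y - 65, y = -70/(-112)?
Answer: I*√501526/4 ≈ 177.05*I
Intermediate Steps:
y = 5/8 (y = -70*(-1/112) = 5/8 ≈ 0.62500)
C(P, D) = -515/8 (C(P, D) = 5/8 - 65 = -515/8)
√(C(2*1, 101) - 31281) = √(-515/8 - 31281) = √(-250763/8) = I*√501526/4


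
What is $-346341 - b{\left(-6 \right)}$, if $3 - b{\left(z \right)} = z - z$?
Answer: $-346344$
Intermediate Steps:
$b{\left(z \right)} = 3$ ($b{\left(z \right)} = 3 - \left(z - z\right) = 3 - 0 = 3 + 0 = 3$)
$-346341 - b{\left(-6 \right)} = -346341 - 3 = -346344$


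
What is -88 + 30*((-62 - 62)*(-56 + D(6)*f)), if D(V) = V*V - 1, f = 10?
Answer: -1093768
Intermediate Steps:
D(V) = -1 + V² (D(V) = V² - 1 = -1 + V²)
-88 + 30*((-62 - 62)*(-56 + D(6)*f)) = -88 + 30*((-62 - 62)*(-56 + (-1 + 6²)*10)) = -88 + 30*(-124*(-56 + (-1 + 36)*10)) = -88 + 30*(-124*(-56 + 35*10)) = -88 + 30*(-124*(-56 + 350)) = -88 + 30*(-124*294) = -88 + 30*(-36456) = -88 - 1093680 = -1093768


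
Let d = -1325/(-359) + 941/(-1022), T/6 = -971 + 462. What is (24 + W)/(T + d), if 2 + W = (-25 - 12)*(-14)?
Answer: -66041640/373163387 ≈ -0.17698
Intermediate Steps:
T = -3054 (T = 6*(-971 + 462) = 6*(-509) = -3054)
W = 516 (W = -2 + (-25 - 12)*(-14) = -2 - 37*(-14) = -2 + 518 = 516)
d = 1016331/366898 (d = -1325*(-1/359) + 941*(-1/1022) = 1325/359 - 941/1022 = 1016331/366898 ≈ 2.7701)
(24 + W)/(T + d) = (24 + 516)/(-3054 + 1016331/366898) = 540/(-1119490161/366898) = 540*(-366898/1119490161) = -66041640/373163387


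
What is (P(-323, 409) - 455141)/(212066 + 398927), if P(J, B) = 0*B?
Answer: -455141/610993 ≈ -0.74492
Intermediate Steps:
P(J, B) = 0
(P(-323, 409) - 455141)/(212066 + 398927) = (0 - 455141)/(212066 + 398927) = -455141/610993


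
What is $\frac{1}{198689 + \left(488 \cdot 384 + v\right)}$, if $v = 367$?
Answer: $\frac{1}{386448} \approx 2.5877 \cdot 10^{-6}$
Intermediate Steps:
$\frac{1}{198689 + \left(488 \cdot 384 + v\right)} = \frac{1}{198689 + \left(488 \cdot 384 + 367\right)} = \frac{1}{198689 + \left(187392 + 367\right)} = \frac{1}{198689 + 187759} = \frac{1}{386448}$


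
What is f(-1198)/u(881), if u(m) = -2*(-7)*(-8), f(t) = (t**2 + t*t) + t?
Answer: -1434605/56 ≈ -25618.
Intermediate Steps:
f(t) = t + 2*t**2 (f(t) = (t**2 + t**2) + t = 2*t**2 + t = t + 2*t**2)
u(m) = -112 (u(m) = 14*(-8) = -112)
f(-1198)/u(881) = -1198*(1 + 2*(-1198))/(-112) = -1198*(1 - 2396)*(-1/112) = -1198*(-2395)*(-1/112) = 2869210*(-1/112) = -1434605/56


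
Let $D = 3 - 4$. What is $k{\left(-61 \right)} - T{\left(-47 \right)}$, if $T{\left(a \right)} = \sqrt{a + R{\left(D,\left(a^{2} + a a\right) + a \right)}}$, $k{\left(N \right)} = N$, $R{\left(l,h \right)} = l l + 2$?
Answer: $-61 - 2 i \sqrt{11} \approx -61.0 - 6.6332 i$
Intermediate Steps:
$D = -1$ ($D = 3 - 4 = -1$)
$R{\left(l,h \right)} = 2 + l^{2}$ ($R{\left(l,h \right)} = l^{2} + 2 = 2 + l^{2}$)
$T{\left(a \right)} = \sqrt{3 + a}$ ($T{\left(a \right)} = \sqrt{a + \left(2 + \left(-1\right)^{2}\right)} = \sqrt{a + \left(2 + 1\right)} = \sqrt{a + 3} = \sqrt{3 + a}$)
$k{\left(-61 \right)} - T{\left(-47 \right)} = -61 - \sqrt{3 - 47} = -61 - \sqrt{-44} = -61 - 2 i \sqrt{11}$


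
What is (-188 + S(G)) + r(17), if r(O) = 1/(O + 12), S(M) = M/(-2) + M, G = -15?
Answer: -11337/58 ≈ -195.47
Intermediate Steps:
S(M) = M/2 (S(M) = -M/2 + M = M/2)
r(O) = 1/(12 + O)
(-188 + S(G)) + r(17) = (-188 + (½)*(-15)) + 1/(12 + 17) = (-188 - 15/2) + 1/29 = -391/2 + 1/29 = -11337/58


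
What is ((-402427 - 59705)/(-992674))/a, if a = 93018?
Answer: 38511/7694712511 ≈ 5.0049e-6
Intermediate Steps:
((-402427 - 59705)/(-992674))/a = ((-402427 - 59705)/(-992674))/93018 = -462132*(-1/992674)*(1/93018) = (231066/496337)*(1/93018) = 38511/7694712511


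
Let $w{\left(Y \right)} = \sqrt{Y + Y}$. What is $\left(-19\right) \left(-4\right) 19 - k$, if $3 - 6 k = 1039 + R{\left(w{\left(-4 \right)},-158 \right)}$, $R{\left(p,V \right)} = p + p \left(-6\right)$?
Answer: $\frac{4850}{3} - \frac{5 i \sqrt{2}}{3} \approx 1616.7 - 2.357 i$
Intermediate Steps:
$w{\left(Y \right)} = \sqrt{2} \sqrt{Y}$ ($w{\left(Y \right)} = \sqrt{2 Y} = \sqrt{2} \sqrt{Y}$)
$R{\left(p,V \right)} = - 5 p$ ($R{\left(p,V \right)} = p - 6 p = - 5 p$)
$k = - \frac{518}{3} + \frac{5 i \sqrt{2}}{3}$ ($k = \frac{1}{2} - \frac{1039 - 5 \sqrt{2} \sqrt{-4}}{6} = \frac{1}{2} - \frac{1039 - 5 \sqrt{2} \cdot 2 i}{6} = \frac{1}{2} - \frac{1039 - 5 \cdot 2 i \sqrt{2}}{6} = \frac{1}{2} - \frac{1039 - 10 i \sqrt{2}}{6} = \frac{1}{2} - \left(\frac{1039}{6} - \frac{5 i \sqrt{2}}{3}\right) = - \frac{518}{3} + \frac{5 i \sqrt{2}}{3} \approx -172.67 + 2.357 i$)
$\left(-19\right) \left(-4\right) 19 - k = \left(-19\right) \left(-4\right) 19 - \left(- \frac{518}{3} + \frac{5 i \sqrt{2}}{3}\right) = 76 \cdot 19 + \left(\frac{518}{3} - \frac{5 i \sqrt{2}}{3}\right) = 1444 + \left(\frac{518}{3} - \frac{5 i \sqrt{2}}{3}\right) = \frac{4850}{3} - \frac{5 i \sqrt{2}}{3}$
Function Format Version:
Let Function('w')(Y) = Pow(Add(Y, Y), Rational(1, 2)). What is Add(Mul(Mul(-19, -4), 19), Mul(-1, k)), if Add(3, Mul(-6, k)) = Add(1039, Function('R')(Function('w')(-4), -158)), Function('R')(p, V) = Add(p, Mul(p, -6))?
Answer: Add(Rational(4850, 3), Mul(Rational(-5, 3), I, Pow(2, Rational(1, 2)))) ≈ Add(1616.7, Mul(-2.3570, I))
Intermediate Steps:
Function('w')(Y) = Mul(Pow(2, Rational(1, 2)), Pow(Y, Rational(1, 2))) (Function('w')(Y) = Pow(Mul(2, Y), Rational(1, 2)) = Mul(Pow(2, Rational(1, 2)), Pow(Y, Rational(1, 2))))
Function('R')(p, V) = Mul(-5, p) (Function('R')(p, V) = Add(p, Mul(-6, p)) = Mul(-5, p))
k = Add(Rational(-518, 3), Mul(Rational(5, 3), I, Pow(2, Rational(1, 2)))) (k = Add(Rational(1, 2), Mul(Rational(-1, 6), Add(1039, Mul(-5, Mul(Pow(2, Rational(1, 2)), Pow(-4, Rational(1, 2))))))) = Add(Rational(1, 2), Mul(Rational(-1, 6), Add(1039, Mul(-5, Mul(Pow(2, Rational(1, 2)), Mul(2, I)))))) = Add(Rational(1, 2), Mul(Rational(-1, 6), Add(1039, Mul(-5, Mul(2, I, Pow(2, Rational(1, 2))))))) = Add(Rational(1, 2), Mul(Rational(-1, 6), Add(1039, Mul(-10, I, Pow(2, Rational(1, 2)))))) = Add(Rational(1, 2), Add(Rational(-1039, 6), Mul(Rational(5, 3), I, Pow(2, Rational(1, 2))))) = Add(Rational(-518, 3), Mul(Rational(5, 3), I, Pow(2, Rational(1, 2)))) ≈ Add(-172.67, Mul(2.3570, I)))
Add(Mul(Mul(-19, -4), 19), Mul(-1, k)) = Add(Mul(Mul(-19, -4), 19), Mul(-1, Add(Rational(-518, 3), Mul(Rational(5, 3), I, Pow(2, Rational(1, 2)))))) = Add(Mul(76, 19), Add(Rational(518, 3), Mul(Rational(-5, 3), I, Pow(2, Rational(1, 2))))) = Add(1444, Add(Rational(518, 3), Mul(Rational(-5, 3), I, Pow(2, Rational(1, 2))))) = Add(Rational(4850, 3), Mul(Rational(-5, 3), I, Pow(2, Rational(1, 2))))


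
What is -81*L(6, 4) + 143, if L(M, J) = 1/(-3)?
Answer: 170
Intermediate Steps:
L(M, J) = -⅓
-81*L(6, 4) + 143 = -81*(-⅓) + 143 = 27 + 143 = 170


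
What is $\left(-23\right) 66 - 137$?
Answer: $-1655$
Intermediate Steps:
$\left(-23\right) 66 - 137 = -1518 - 137 = -1655$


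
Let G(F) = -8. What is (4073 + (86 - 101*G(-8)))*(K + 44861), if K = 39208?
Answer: 417570723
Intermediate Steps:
(4073 + (86 - 101*G(-8)))*(K + 44861) = (4073 + (86 - 101*(-8)))*(39208 + 44861) = (4073 + (86 + 808))*84069 = (4073 + 894)*84069 = 4967*84069 = 417570723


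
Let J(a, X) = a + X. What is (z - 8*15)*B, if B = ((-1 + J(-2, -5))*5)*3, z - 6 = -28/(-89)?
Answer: 1214160/89 ≈ 13642.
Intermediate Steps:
z = 562/89 (z = 6 - 28/(-89) = 6 - 28*(-1/89) = 6 + 28/89 = 562/89 ≈ 6.3146)
J(a, X) = X + a
B = -120 (B = ((-1 + (-5 - 2))*5)*3 = ((-1 - 7)*5)*3 = -8*5*3 = -40*3 = -120)
(z - 8*15)*B = (562/89 - 8*15)*(-120) = (562/89 - 120)*(-120) = -10118/89*(-120) = 1214160/89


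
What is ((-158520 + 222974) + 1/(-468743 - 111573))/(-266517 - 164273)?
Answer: -1626247281/10869318680 ≈ -0.14962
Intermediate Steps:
((-158520 + 222974) + 1/(-468743 - 111573))/(-266517 - 164273) = (64454 + 1/(-580316))/(-430790) = (64454 - 1/580316)*(-1/430790) = (37403687463/580316)*(-1/430790) = -1626247281/10869318680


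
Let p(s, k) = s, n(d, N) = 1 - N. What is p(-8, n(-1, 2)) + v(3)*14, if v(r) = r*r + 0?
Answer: 118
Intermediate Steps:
v(r) = r² (v(r) = r² + 0 = r²)
p(-8, n(-1, 2)) + v(3)*14 = -8 + 3²*14 = -8 + 9*14 = -8 + 126 = 118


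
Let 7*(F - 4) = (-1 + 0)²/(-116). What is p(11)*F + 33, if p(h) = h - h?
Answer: 33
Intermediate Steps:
F = 3247/812 (F = 4 + ((-1 + 0)²/(-116))/7 = 4 + ((-1)²*(-1/116))/7 = 4 + (1*(-1/116))/7 = 4 + (⅐)*(-1/116) = 4 - 1/812 = 3247/812 ≈ 3.9988)
p(h) = 0
p(11)*F + 33 = 0*(3247/812) + 33 = 0 + 33 = 33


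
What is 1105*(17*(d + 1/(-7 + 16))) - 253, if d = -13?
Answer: -2181337/9 ≈ -2.4237e+5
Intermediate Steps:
1105*(17*(d + 1/(-7 + 16))) - 253 = 1105*(17*(-13 + 1/(-7 + 16))) - 253 = 1105*(17*(-13 + 1/9)) - 253 = 1105*(17*(-116/9)) - 253 = 1105*(-1972/9) - 253 = -2179060/9 - 253 = -2181337/9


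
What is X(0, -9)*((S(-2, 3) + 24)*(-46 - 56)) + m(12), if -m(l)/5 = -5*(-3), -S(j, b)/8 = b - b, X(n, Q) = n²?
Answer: -75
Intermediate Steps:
S(j, b) = 0 (S(j, b) = -8*(b - b) = -8*0 = 0)
m(l) = -75 (m(l) = -(-25)*(-3) = -5*15 = -75)
X(0, -9)*((S(-2, 3) + 24)*(-46 - 56)) + m(12) = 0²*((0 + 24)*(-46 - 56)) - 75 = 0*(24*(-102)) - 75 = 0*(-2448) - 75 = 0 - 75 = -75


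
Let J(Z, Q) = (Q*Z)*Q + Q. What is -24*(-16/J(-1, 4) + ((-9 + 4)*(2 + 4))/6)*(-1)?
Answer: -88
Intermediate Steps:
J(Z, Q) = Q + Z*Q**2 (J(Z, Q) = Z*Q**2 + Q = Q + Z*Q**2)
-24*(-16/J(-1, 4) + ((-9 + 4)*(2 + 4))/6)*(-1) = -24*(-16*1/(4*(1 + 4*(-1))) + ((-9 + 4)*(2 + 4))/6)*(-1) = -24*(-16*1/(4*(1 - 4)) - 5*6*(1/6))*(-1) = -24*(-16/(4*(-3)) - 30*1/6)*(-1) = -24*(-16/(-12) - 5)*(-1) = -24*(-16*(-1/12) - 5)*(-1) = -24*(4/3 - 5)*(-1) = -24*(-11/3)*(-1) = 88*(-1) = -88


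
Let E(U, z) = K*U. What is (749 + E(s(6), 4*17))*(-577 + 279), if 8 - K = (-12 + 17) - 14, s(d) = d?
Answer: -253598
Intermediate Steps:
K = 17 (K = 8 - ((-12 + 17) - 14) = 8 - (5 - 14) = 8 - 1*(-9) = 8 + 9 = 17)
E(U, z) = 17*U
(749 + E(s(6), 4*17))*(-577 + 279) = (749 + 17*6)*(-577 + 279) = (749 + 102)*(-298) = 851*(-298) = -253598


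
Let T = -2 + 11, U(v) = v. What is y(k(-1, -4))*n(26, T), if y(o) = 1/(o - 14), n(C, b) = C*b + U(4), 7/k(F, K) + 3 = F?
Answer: -136/9 ≈ -15.111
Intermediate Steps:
k(F, K) = 7/(-3 + F)
T = 9
n(C, b) = 4 + C*b (n(C, b) = C*b + 4 = 4 + C*b)
y(o) = 1/(-14 + o)
y(k(-1, -4))*n(26, T) = (4 + 26*9)/(-14 + 7/(-3 - 1)) = (4 + 234)/(-14 + 7/(-4)) = 238/(-14 + 7*(-¼)) = 238/(-14 - 7/4) = 238/(-63/4) = -4/63*238 = -136/9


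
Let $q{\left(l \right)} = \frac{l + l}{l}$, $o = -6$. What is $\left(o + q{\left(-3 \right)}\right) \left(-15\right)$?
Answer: $60$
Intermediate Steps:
$q{\left(l \right)} = 2$ ($q{\left(l \right)} = \frac{2 l}{l} = 2$)
$\left(o + q{\left(-3 \right)}\right) \left(-15\right) = \left(-6 + 2\right) \left(-15\right) = \left(-4\right) \left(-15\right) = 60$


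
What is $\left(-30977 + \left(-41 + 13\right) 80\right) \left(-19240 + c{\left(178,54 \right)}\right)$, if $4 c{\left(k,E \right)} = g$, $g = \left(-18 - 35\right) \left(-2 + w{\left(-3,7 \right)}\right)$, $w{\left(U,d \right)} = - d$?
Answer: $\frac{2540535811}{4} \approx 6.3513 \cdot 10^{8}$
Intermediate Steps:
$g = 477$ ($g = \left(-18 - 35\right) \left(-2 - 7\right) = - 53 \left(-2 - 7\right) = \left(-53\right) \left(-9\right) = 477$)
$c{\left(k,E \right)} = \frac{477}{4}$ ($c{\left(k,E \right)} = \frac{1}{4} \cdot 477 = \frac{477}{4}$)
$\left(-30977 + \left(-41 + 13\right) 80\right) \left(-19240 + c{\left(178,54 \right)}\right) = \left(-30977 + \left(-41 + 13\right) 80\right) \left(-19240 + \frac{477}{4}\right) = \left(-30977 - 2240\right) \left(- \frac{76483}{4}\right) = \left(-33217\right) \left(- \frac{76483}{4}\right) = \frac{2540535811}{4}$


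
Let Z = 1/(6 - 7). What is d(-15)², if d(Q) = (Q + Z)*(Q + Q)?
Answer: 230400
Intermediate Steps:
Z = -1 (Z = 1/(-1) = -1)
d(Q) = 2*Q*(-1 + Q) (d(Q) = (Q - 1)*(Q + Q) = (-1 + Q)*(2*Q) = 2*Q*(-1 + Q))
d(-15)² = (2*(-15)*(-1 - 15))² = (2*(-15)*(-16))² = 480² = 230400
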